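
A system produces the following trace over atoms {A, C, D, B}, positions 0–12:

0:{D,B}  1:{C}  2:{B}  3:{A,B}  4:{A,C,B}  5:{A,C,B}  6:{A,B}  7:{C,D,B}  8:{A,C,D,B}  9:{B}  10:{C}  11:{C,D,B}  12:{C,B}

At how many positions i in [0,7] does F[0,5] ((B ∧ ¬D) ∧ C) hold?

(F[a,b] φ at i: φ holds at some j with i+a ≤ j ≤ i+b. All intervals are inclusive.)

7

Evaluate at each i in [0,7]:
  i=0: ✓ (witness j=4)
  i=1: ✓ (witness j=4)
  i=2: ✓ (witness j=4)
  i=3: ✓ (witness j=4)
  i=4: ✓ (witness j=4)
  i=5: ✓ (witness j=5)
  i=6: ✗ (none in [6,11])
  i=7: ✓ (witness j=12)
Positions where it holds: {0, 1, 2, 3, 4, 5, 7} → 7.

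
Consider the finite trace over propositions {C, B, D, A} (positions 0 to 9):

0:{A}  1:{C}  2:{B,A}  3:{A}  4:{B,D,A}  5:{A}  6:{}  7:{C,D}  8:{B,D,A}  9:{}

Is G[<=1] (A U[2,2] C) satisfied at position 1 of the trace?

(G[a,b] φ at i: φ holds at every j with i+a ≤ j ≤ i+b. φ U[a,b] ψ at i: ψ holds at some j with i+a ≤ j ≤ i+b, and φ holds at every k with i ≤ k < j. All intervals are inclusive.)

Check (A U[2,2] C) at every j in [1,2]:
  j=1: fails
  j=2: fails
Fails at j=1 → formula fails.

No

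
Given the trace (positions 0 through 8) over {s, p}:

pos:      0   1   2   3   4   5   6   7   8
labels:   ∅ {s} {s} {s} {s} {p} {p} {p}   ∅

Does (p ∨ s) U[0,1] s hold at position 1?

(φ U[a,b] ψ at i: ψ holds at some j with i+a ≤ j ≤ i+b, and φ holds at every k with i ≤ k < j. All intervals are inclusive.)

Holds

Need some j in [1,2] with s, and (p ∨ s) at every k in [1,j-1].
  j=1: s holds; no prefix to check → satisfied.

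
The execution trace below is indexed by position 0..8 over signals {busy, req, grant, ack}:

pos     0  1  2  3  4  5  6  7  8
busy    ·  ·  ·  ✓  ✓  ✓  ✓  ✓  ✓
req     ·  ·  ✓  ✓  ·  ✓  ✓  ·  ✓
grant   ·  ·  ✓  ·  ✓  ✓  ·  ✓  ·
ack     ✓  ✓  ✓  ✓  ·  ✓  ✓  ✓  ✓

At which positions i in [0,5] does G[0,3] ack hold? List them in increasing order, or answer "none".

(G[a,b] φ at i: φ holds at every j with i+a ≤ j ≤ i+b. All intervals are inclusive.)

0, 5

Evaluate at each i in [0,5]:
  i=0: ✓ (all of [0,3])
  i=1: ✗ (fails at j=4)
  i=2: ✗ (fails at j=4)
  i=3: ✗ (fails at j=4)
  i=4: ✗ (fails at j=4)
  i=5: ✓ (all of [5,8])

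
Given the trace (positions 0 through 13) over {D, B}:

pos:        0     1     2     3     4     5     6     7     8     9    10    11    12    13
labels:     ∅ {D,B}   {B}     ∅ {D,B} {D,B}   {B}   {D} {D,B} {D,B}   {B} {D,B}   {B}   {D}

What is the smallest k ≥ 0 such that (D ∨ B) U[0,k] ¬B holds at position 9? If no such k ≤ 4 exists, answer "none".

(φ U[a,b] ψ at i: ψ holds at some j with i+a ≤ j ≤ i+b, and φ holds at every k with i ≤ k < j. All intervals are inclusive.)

4

Need earliest j ≥ 9 with ¬B, and (D ∨ B) at every k in [9,j-1].
  j=9: rhs fails.
  j=10: rhs fails.
  j=11: rhs fails.
  j=12: rhs fails.
  j=13: rhs holds; lhs holds on [9,12]. k = 4.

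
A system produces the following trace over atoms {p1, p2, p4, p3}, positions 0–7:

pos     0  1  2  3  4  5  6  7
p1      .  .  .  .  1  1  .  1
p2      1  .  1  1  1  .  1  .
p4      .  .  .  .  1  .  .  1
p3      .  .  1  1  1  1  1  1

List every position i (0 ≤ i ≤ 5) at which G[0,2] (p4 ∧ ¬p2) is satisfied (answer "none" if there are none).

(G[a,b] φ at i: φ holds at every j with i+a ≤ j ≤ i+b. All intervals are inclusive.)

none

Evaluate at each i in [0,5]:
  i=0: ✗ (fails at j=0)
  i=1: ✗ (fails at j=1)
  i=2: ✗ (fails at j=2)
  i=3: ✗ (fails at j=3)
  i=4: ✗ (fails at j=4)
  i=5: ✗ (fails at j=5)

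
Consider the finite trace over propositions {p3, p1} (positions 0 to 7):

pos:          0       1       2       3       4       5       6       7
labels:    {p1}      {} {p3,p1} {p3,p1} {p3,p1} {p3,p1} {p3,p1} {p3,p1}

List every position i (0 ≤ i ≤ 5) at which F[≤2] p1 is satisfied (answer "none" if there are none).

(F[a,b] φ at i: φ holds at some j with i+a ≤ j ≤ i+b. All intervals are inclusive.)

Evaluate at each i in [0,5]:
  i=0: ✓ (witness j=0)
  i=1: ✓ (witness j=2)
  i=2: ✓ (witness j=2)
  i=3: ✓ (witness j=3)
  i=4: ✓ (witness j=4)
  i=5: ✓ (witness j=5)

0, 1, 2, 3, 4, 5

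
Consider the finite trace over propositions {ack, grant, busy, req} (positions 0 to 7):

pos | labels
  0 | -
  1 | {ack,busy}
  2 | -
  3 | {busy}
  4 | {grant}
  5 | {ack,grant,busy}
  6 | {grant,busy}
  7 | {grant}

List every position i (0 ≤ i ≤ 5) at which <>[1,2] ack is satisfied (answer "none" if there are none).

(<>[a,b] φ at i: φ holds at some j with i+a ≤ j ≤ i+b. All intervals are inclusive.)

0, 3, 4

Evaluate at each i in [0,5]:
  i=0: ✓ (witness j=1)
  i=1: ✗ (none in [2,3])
  i=2: ✗ (none in [3,4])
  i=3: ✓ (witness j=5)
  i=4: ✓ (witness j=5)
  i=5: ✗ (none in [6,7])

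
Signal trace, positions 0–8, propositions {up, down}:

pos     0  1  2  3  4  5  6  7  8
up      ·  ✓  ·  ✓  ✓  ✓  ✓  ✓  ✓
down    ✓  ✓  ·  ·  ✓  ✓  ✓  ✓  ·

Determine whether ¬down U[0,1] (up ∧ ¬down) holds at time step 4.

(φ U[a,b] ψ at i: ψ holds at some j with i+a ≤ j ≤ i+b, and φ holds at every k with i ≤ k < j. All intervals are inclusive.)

False

Need some j in [4,5] with (up ∧ ¬down), and ¬down at every k in [4,j-1].
  j=4: (up ∧ ¬down) false.
  j=5: (up ∧ ¬down) false.
No j in the window works → until fails.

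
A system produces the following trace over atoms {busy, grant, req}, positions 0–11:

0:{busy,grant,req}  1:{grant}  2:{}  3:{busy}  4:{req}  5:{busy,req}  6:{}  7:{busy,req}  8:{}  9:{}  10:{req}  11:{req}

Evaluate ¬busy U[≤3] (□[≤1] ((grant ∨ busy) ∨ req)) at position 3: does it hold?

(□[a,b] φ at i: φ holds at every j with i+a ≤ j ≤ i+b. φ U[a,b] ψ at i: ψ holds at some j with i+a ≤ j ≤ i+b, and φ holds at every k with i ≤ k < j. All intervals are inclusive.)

Need some j in [3,6] with □[≤1] ((grant ∨ busy) ∨ req), and ¬busy at every k in [3,j-1].
  j=3: □[≤1] ((grant ∨ busy) ∨ req) holds; no prefix to check → satisfied.

Holds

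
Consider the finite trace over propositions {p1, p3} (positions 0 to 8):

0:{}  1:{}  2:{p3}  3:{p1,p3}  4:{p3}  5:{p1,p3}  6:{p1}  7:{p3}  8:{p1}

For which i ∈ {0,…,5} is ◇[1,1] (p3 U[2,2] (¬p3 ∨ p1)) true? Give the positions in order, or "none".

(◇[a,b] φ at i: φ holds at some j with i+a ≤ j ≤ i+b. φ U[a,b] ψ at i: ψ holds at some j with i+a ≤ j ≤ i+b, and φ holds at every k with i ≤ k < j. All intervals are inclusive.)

Evaluate at each i in [0,5]:
  i=0: ✗ (none in [1,1])
  i=1: ✗ (none in [2,2])
  i=2: ✓ (witness j=3)
  i=3: ✓ (witness j=4)
  i=4: ✗ (none in [5,5])
  i=5: ✗ (none in [6,6])

2, 3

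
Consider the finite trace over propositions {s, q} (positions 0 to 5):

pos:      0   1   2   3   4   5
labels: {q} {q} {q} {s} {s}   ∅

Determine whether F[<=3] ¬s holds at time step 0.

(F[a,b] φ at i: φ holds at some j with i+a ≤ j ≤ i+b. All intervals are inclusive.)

Holds

Check ¬s at each j in [0,3]:
  j=0: true
  j=1: true
  j=2: true
  j=3: false
Found at j=0 → formula holds.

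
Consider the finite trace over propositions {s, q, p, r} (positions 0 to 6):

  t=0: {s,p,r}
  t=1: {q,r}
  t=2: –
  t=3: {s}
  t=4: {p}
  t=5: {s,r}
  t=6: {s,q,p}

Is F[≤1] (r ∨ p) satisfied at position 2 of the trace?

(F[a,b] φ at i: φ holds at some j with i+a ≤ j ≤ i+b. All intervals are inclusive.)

Check (r ∨ p) at each j in [2,3]:
  j=2: false
  j=3: false
No position in the window satisfies it → formula fails.

No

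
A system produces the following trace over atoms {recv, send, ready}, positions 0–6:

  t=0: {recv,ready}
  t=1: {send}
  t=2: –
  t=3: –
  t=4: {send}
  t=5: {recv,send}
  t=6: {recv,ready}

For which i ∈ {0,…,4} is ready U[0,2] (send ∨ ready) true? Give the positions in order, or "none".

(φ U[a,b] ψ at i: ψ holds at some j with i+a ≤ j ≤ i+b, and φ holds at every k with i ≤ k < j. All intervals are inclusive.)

Evaluate at each i in [0,4]:
  i=0: ✓ (rhs at j=0)
  i=1: ✓ (rhs at j=1)
  i=2: ✗ (lhs fails at k=2 before rhs at j=4)
  i=3: ✗ (lhs fails at k=3 before rhs at j=4)
  i=4: ✓ (rhs at j=4)

0, 1, 4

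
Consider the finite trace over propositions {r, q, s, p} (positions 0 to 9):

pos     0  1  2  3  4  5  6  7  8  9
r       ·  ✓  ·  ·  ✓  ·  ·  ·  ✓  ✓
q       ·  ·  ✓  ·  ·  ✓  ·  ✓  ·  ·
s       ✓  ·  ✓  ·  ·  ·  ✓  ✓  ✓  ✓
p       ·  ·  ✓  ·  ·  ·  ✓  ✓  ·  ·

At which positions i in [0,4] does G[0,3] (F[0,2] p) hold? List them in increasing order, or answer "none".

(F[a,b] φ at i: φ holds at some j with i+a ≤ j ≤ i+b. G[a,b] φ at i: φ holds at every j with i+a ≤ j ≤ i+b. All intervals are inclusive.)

Evaluate at each i in [0,4]:
  i=0: ✗ (fails at j=3)
  i=1: ✗ (fails at j=3)
  i=2: ✗ (fails at j=3)
  i=3: ✗ (fails at j=3)
  i=4: ✓ (all of [4,7])

4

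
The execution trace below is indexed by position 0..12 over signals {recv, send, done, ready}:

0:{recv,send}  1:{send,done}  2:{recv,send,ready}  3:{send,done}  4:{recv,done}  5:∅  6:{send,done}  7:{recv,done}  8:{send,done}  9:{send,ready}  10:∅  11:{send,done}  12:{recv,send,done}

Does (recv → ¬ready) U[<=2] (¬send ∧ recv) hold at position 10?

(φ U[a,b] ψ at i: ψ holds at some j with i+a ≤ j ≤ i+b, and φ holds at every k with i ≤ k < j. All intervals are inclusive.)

False

Need some j in [10,12] with (¬send ∧ recv), and (recv → ¬ready) at every k in [10,j-1].
  j=10: (¬send ∧ recv) false.
  j=11: (¬send ∧ recv) false.
  j=12: (¬send ∧ recv) false.
No j in the window works → until fails.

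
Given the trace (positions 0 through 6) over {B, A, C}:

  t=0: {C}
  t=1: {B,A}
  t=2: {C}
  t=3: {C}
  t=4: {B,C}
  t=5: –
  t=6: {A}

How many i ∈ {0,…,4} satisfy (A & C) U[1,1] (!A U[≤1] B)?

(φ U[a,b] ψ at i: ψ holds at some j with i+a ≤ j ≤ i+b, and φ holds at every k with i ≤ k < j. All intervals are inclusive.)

0

Evaluate at each i in [0,4]:
  i=0: ✗ (lhs fails at k=0 before rhs at j=1)
  i=1: ✗ (no rhs in [2,2])
  i=2: ✗ (lhs fails at k=2 before rhs at j=3)
  i=3: ✗ (lhs fails at k=3 before rhs at j=4)
  i=4: ✗ (no rhs in [5,5])
Positions where it holds: {} → 0.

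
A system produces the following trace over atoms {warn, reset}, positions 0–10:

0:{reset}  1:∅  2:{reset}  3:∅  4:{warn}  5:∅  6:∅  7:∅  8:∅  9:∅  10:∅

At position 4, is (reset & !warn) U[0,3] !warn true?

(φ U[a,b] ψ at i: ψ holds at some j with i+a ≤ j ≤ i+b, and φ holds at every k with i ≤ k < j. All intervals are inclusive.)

False

Need some j in [4,7] with !warn, and (reset & !warn) at every k in [4,j-1].
  j=4: !warn false.
  j=5: !warn holds, but (reset & !warn) fails at k=4 → not this j.
  j=6: !warn holds, but (reset & !warn) fails at k=4 → not this j.
  j=7: !warn holds, but (reset & !warn) fails at k=4 → not this j.
No j in the window works → until fails.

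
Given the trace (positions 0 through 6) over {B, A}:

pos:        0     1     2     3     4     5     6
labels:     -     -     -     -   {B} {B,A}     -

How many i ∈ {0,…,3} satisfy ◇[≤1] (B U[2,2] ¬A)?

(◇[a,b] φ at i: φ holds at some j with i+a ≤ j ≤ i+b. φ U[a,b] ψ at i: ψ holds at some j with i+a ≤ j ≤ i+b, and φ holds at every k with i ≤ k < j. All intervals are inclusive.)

Evaluate at each i in [0,3]:
  i=0: ✗ (none in [0,1])
  i=1: ✗ (none in [1,2])
  i=2: ✗ (none in [2,3])
  i=3: ✓ (witness j=4)
Positions where it holds: {3} → 1.

1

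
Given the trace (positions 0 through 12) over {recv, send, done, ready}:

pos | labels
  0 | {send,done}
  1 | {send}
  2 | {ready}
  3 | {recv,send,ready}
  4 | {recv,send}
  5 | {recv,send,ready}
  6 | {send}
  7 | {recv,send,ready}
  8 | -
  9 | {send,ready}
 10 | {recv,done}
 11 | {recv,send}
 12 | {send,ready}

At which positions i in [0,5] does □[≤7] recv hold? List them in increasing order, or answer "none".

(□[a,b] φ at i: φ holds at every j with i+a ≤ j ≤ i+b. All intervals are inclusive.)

Evaluate at each i in [0,5]:
  i=0: ✗ (fails at j=0)
  i=1: ✗ (fails at j=1)
  i=2: ✗ (fails at j=2)
  i=3: ✗ (fails at j=6)
  i=4: ✗ (fails at j=6)
  i=5: ✗ (fails at j=6)

none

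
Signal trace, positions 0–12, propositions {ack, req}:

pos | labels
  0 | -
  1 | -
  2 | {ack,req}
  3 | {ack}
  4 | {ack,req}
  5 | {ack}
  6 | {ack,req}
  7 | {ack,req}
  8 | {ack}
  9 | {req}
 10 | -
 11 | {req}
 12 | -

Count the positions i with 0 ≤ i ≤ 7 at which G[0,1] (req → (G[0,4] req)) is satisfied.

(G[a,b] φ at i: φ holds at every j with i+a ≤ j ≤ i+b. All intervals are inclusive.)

1

Evaluate at each i in [0,7]:
  i=0: ✓ (all of [0,1])
  i=1: ✗ (fails at j=2)
  i=2: ✗ (fails at j=2)
  i=3: ✗ (fails at j=4)
  i=4: ✗ (fails at j=4)
  i=5: ✗ (fails at j=6)
  i=6: ✗ (fails at j=6)
  i=7: ✗ (fails at j=7)
Positions where it holds: {0} → 1.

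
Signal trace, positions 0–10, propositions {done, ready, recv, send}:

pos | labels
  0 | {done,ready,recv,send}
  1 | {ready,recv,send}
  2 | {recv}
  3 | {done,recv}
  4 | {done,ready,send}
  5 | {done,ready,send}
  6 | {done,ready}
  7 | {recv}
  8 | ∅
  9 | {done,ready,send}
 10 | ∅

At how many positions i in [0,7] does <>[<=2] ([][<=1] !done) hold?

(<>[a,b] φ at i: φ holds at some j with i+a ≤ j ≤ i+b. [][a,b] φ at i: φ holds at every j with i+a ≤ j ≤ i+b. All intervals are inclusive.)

5

Evaluate at each i in [0,7]:
  i=0: ✓ (witness j=1)
  i=1: ✓ (witness j=1)
  i=2: ✗ (none in [2,4])
  i=3: ✗ (none in [3,5])
  i=4: ✗ (none in [4,6])
  i=5: ✓ (witness j=7)
  i=6: ✓ (witness j=7)
  i=7: ✓ (witness j=7)
Positions where it holds: {0, 1, 5, 6, 7} → 5.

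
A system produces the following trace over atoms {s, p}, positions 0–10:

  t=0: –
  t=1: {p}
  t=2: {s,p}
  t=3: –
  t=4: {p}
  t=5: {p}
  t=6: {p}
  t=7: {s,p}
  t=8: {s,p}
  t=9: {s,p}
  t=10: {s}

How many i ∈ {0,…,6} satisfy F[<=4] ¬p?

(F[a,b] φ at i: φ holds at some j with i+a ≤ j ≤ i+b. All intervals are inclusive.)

Evaluate at each i in [0,6]:
  i=0: ✓ (witness j=0)
  i=1: ✓ (witness j=3)
  i=2: ✓ (witness j=3)
  i=3: ✓ (witness j=3)
  i=4: ✗ (none in [4,8])
  i=5: ✗ (none in [5,9])
  i=6: ✓ (witness j=10)
Positions where it holds: {0, 1, 2, 3, 6} → 5.

5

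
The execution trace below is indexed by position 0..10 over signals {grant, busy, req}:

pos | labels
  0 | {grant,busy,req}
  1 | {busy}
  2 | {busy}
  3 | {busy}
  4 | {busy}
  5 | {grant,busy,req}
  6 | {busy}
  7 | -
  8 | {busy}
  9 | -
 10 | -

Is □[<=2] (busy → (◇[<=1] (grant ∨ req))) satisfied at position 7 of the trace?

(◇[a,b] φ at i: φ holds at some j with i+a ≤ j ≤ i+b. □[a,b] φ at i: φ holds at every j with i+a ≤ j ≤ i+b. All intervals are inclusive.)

Check (busy → (◇[<=1] (grant ∨ req))) at every j in [7,9]:
  j=7: antecedent false → ✓
  j=8: antecedent true; consequent fails (none in [8,9]) → ✗
  j=9: antecedent false → ✓
Fails at j=8 → formula fails.

Does not hold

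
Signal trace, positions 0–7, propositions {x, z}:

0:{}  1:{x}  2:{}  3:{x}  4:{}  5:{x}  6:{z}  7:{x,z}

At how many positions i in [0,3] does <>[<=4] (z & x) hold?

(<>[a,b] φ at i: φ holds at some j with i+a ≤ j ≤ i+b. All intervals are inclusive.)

1

Evaluate at each i in [0,3]:
  i=0: ✗ (none in [0,4])
  i=1: ✗ (none in [1,5])
  i=2: ✗ (none in [2,6])
  i=3: ✓ (witness j=7)
Positions where it holds: {3} → 1.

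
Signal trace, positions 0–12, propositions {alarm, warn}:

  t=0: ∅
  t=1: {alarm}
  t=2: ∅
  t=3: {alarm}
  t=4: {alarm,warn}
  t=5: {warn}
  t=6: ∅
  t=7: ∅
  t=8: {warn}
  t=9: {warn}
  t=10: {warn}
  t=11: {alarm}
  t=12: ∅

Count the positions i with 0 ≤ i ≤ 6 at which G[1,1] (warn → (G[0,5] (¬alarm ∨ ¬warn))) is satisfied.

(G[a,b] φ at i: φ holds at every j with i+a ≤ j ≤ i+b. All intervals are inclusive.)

Evaluate at each i in [0,6]:
  i=0: ✓ (all of [1,1])
  i=1: ✓ (all of [2,2])
  i=2: ✓ (all of [3,3])
  i=3: ✗ (fails at j=4)
  i=4: ✓ (all of [5,5])
  i=5: ✓ (all of [6,6])
  i=6: ✓ (all of [7,7])
Positions where it holds: {0, 1, 2, 4, 5, 6} → 6.

6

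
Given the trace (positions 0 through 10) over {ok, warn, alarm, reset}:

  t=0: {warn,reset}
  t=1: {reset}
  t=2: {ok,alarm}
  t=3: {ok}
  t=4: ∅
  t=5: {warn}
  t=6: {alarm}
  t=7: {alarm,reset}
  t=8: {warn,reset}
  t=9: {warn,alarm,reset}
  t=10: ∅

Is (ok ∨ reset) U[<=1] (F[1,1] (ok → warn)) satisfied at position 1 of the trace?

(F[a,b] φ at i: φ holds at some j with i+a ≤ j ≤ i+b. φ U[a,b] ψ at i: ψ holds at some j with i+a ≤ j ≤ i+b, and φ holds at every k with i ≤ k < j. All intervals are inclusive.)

False

Need some j in [1,2] with F[1,1] (ok → warn), and (ok ∨ reset) at every k in [1,j-1].
  j=1: F[1,1] (ok → warn) — fails (none in [2,2]).
  j=2: F[1,1] (ok → warn) — fails (none in [3,3]).
No j in the window works → until fails.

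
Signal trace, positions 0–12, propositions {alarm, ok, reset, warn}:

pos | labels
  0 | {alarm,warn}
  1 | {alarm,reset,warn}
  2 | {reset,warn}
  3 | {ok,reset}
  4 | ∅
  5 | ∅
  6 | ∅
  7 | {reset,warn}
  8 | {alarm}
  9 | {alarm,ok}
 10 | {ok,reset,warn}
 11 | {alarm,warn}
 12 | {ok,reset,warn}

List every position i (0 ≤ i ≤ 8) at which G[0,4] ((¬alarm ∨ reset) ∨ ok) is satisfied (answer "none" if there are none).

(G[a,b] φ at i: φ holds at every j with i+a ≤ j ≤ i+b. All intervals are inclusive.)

1, 2, 3

Evaluate at each i in [0,8]:
  i=0: ✗ (fails at j=0)
  i=1: ✓ (all of [1,5])
  i=2: ✓ (all of [2,6])
  i=3: ✓ (all of [3,7])
  i=4: ✗ (fails at j=8)
  i=5: ✗ (fails at j=8)
  i=6: ✗ (fails at j=8)
  i=7: ✗ (fails at j=8)
  i=8: ✗ (fails at j=8)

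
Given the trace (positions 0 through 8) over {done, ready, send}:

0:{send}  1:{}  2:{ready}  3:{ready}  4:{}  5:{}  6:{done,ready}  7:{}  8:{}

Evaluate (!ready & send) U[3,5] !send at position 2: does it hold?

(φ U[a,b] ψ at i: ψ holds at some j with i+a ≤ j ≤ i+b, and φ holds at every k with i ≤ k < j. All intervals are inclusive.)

Need some j in [5,7] with !send, and (!ready & send) at every k in [2,j-1].
  j=5: !send holds, but (!ready & send) fails at k=2 → not this j.
  j=6: !send holds, but (!ready & send) fails at k=2 → not this j.
  j=7: !send holds, but (!ready & send) fails at k=2 → not this j.
No j in the window works → until fails.

Does not hold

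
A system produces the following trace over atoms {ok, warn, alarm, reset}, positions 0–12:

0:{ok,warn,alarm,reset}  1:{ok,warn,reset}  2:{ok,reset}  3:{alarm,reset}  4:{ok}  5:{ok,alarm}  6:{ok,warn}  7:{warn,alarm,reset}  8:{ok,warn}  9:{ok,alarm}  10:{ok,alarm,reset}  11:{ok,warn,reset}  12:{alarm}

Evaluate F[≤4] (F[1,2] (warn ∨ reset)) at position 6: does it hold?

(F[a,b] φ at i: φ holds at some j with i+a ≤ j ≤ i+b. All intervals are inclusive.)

Yes

Check F[1,2] (warn ∨ reset) at each j in [6,10]:
  j=6: holds (witness at 7)
  j=7: holds (witness at 8)
  j=8: holds (witness at 10)
  j=9: holds (witness at 10)
  j=10: holds (witness at 11)
Found at j=6 → formula holds.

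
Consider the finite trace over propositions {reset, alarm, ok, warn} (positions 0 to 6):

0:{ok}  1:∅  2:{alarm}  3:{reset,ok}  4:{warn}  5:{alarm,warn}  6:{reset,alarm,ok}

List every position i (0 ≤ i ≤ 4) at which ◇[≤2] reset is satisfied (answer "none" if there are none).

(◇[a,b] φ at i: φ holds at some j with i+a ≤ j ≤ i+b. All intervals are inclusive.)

Evaluate at each i in [0,4]:
  i=0: ✗ (none in [0,2])
  i=1: ✓ (witness j=3)
  i=2: ✓ (witness j=3)
  i=3: ✓ (witness j=3)
  i=4: ✓ (witness j=6)

1, 2, 3, 4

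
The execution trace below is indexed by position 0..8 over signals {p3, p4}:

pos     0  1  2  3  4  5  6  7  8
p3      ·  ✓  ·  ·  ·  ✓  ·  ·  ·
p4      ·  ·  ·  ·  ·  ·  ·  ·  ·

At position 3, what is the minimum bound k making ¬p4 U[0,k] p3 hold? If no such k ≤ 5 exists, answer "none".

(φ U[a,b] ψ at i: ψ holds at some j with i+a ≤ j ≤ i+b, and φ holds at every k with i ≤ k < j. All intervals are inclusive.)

2

Need earliest j ≥ 3 with p3, and ¬p4 at every k in [3,j-1].
  j=3: rhs fails.
  j=4: rhs fails.
  j=5: rhs holds; lhs holds on [3,4]. k = 2.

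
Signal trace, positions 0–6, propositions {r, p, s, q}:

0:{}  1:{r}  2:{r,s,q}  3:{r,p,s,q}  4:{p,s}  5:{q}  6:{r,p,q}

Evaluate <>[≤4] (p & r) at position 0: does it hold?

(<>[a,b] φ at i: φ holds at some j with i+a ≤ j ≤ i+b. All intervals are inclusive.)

Check (p & r) at each j in [0,4]:
  j=0: false
  j=1: false
  j=2: false
  j=3: true
  j=4: false
Found at j=3 → formula holds.

Holds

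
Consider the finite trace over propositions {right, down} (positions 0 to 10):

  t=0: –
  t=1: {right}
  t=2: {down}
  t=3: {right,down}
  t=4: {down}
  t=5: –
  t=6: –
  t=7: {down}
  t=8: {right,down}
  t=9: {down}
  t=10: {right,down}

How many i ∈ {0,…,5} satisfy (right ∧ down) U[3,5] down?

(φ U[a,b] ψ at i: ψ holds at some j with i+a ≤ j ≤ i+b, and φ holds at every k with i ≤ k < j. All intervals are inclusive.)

Evaluate at each i in [0,5]:
  i=0: ✗ (lhs fails at k=0 before rhs at j=3)
  i=1: ✗ (lhs fails at k=1 before rhs at j=4)
  i=2: ✗ (lhs fails at k=2 before rhs at j=7)
  i=3: ✗ (lhs fails at k=4 before rhs at j=7)
  i=4: ✗ (lhs fails at k=4 before rhs at j=7)
  i=5: ✗ (lhs fails at k=5 before rhs at j=8)
Positions where it holds: {} → 0.

0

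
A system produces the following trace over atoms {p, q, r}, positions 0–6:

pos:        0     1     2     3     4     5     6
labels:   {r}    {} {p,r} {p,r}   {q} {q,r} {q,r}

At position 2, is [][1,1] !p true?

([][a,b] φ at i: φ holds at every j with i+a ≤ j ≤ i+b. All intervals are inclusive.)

Check !p at every j in [3,3]:
  j=3: false
Fails at j=3 → formula fails.

False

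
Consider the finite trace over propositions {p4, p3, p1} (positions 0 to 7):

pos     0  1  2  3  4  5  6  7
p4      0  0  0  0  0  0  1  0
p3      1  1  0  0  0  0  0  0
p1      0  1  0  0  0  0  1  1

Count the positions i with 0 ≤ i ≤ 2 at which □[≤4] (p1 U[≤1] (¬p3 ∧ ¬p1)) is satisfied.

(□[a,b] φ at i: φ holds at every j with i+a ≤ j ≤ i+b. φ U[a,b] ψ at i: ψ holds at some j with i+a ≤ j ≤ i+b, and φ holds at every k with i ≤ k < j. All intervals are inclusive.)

Evaluate at each i in [0,2]:
  i=0: ✗ (fails at j=0)
  i=1: ✓ (all of [1,5])
  i=2: ✗ (fails at j=6)
Positions where it holds: {1} → 1.

1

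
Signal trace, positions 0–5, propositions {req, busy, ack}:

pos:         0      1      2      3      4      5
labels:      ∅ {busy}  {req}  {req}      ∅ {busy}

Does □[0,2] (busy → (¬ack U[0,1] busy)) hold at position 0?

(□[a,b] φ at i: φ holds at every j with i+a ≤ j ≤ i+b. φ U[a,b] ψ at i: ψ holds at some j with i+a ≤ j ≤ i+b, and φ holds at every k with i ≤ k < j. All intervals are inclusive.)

Check (busy → (¬ack U[0,1] busy)) at every j in [0,2]:
  j=0: antecedent false → ✓
  j=1: antecedent true; consequent holds → ✓
  j=2: antecedent false → ✓
All positions satisfy it → formula holds.

Holds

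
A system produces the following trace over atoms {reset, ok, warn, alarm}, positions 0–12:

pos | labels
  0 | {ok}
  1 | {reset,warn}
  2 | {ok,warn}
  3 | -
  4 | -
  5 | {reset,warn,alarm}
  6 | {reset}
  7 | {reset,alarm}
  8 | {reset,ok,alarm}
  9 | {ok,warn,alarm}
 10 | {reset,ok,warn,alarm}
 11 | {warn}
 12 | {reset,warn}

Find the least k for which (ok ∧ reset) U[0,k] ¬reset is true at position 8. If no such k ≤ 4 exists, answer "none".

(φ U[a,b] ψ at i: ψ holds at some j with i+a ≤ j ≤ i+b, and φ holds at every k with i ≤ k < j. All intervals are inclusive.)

Need earliest j ≥ 8 with ¬reset, and (ok ∧ reset) at every k in [8,j-1].
  j=8: rhs fails.
  j=9: rhs holds; lhs holds on [8,8]. k = 1.

1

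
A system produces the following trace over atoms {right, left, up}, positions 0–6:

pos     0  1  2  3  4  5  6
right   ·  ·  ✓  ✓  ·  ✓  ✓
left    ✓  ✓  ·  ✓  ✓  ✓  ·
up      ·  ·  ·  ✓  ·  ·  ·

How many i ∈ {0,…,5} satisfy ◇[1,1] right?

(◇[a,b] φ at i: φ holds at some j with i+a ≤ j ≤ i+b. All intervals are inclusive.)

Evaluate at each i in [0,5]:
  i=0: ✗ (none in [1,1])
  i=1: ✓ (witness j=2)
  i=2: ✓ (witness j=3)
  i=3: ✗ (none in [4,4])
  i=4: ✓ (witness j=5)
  i=5: ✓ (witness j=6)
Positions where it holds: {1, 2, 4, 5} → 4.

4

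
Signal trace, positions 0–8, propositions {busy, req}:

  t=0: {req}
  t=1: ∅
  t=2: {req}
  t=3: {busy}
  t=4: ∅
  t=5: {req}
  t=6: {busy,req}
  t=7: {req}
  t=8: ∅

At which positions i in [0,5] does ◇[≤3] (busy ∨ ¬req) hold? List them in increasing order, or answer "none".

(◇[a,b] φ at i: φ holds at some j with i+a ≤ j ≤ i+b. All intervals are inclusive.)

Evaluate at each i in [0,5]:
  i=0: ✓ (witness j=1)
  i=1: ✓ (witness j=1)
  i=2: ✓ (witness j=3)
  i=3: ✓ (witness j=3)
  i=4: ✓ (witness j=4)
  i=5: ✓ (witness j=6)

0, 1, 2, 3, 4, 5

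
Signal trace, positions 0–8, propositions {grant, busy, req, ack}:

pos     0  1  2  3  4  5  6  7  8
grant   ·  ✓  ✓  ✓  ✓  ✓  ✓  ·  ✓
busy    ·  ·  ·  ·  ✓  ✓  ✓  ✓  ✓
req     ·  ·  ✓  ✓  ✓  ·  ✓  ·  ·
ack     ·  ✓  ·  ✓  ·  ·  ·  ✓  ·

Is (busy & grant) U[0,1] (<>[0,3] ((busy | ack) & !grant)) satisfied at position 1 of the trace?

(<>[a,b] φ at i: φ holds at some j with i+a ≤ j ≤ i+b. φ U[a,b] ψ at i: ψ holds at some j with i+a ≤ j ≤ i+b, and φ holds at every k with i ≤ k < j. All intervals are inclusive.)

Does not hold

Need some j in [1,2] with <>[0,3] ((busy | ack) & !grant), and (busy & grant) at every k in [1,j-1].
  j=1: <>[0,3] ((busy | ack) & !grant) — fails (none in [1,4]).
  j=2: <>[0,3] ((busy | ack) & !grant) — fails (none in [2,5]).
No j in the window works → until fails.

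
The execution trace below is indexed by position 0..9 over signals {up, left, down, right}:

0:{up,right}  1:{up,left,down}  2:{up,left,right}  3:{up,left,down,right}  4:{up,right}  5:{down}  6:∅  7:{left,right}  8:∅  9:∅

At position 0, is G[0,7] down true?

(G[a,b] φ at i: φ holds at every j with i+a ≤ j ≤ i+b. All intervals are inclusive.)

Check down at every j in [0,7]:
  j=0: false
  j=1: true
  j=2: false
  j=3: true
  j=4: false
  j=5: true
  j=6: false
  j=7: false
Fails at j=0 → formula fails.

No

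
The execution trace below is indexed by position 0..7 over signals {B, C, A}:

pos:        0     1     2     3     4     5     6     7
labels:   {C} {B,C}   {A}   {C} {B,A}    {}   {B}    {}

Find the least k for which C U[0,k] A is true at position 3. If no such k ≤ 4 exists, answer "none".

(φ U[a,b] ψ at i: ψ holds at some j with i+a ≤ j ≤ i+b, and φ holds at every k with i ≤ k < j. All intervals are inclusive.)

1

Need earliest j ≥ 3 with A, and C at every k in [3,j-1].
  j=3: rhs fails.
  j=4: rhs holds; lhs holds on [3,3]. k = 1.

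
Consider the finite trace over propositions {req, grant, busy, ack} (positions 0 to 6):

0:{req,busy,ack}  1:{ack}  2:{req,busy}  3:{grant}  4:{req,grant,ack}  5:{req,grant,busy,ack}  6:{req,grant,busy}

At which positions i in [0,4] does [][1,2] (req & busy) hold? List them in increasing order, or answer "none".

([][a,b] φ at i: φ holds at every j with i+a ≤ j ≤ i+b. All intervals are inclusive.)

4

Evaluate at each i in [0,4]:
  i=0: ✗ (fails at j=1)
  i=1: ✗ (fails at j=3)
  i=2: ✗ (fails at j=3)
  i=3: ✗ (fails at j=4)
  i=4: ✓ (all of [5,6])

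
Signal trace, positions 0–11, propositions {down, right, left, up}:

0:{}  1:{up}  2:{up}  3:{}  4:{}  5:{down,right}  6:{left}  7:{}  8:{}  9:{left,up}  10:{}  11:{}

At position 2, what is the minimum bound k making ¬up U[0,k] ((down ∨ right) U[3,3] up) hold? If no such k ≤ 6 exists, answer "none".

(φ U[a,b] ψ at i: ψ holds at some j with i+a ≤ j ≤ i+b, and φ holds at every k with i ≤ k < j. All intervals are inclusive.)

none

Need earliest j ≥ 2 with ((down ∨ right) U[3,3] up), and ¬up at every k in [2,j-1].
  j=2: rhs fails.
  j=3: rhs fails.
  j=4: rhs fails.
  j=5: rhs fails.
  j=6: rhs fails.
  j=7: rhs fails.
  j=8: rhs fails.
No witness within the range → none.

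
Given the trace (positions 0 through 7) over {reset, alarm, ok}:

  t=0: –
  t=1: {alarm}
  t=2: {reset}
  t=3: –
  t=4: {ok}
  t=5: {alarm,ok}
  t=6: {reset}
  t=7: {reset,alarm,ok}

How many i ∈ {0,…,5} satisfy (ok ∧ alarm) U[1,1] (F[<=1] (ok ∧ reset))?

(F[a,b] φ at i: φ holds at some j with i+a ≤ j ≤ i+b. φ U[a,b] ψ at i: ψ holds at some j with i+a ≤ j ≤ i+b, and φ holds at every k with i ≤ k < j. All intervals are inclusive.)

Evaluate at each i in [0,5]:
  i=0: ✗ (no rhs in [1,1])
  i=1: ✗ (no rhs in [2,2])
  i=2: ✗ (no rhs in [3,3])
  i=3: ✗ (no rhs in [4,4])
  i=4: ✗ (no rhs in [5,5])
  i=5: ✓ (rhs at j=6; lhs holds on [5,5])
Positions where it holds: {5} → 1.

1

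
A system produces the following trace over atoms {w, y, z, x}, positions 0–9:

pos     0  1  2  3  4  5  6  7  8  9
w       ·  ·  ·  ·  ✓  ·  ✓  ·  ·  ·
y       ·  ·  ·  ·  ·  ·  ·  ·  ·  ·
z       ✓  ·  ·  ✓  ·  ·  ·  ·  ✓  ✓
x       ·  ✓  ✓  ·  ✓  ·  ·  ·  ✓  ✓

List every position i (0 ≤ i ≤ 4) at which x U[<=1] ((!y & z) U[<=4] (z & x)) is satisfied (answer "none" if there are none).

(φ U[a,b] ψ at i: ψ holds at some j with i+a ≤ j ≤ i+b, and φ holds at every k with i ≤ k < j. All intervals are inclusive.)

Evaluate at each i in [0,4]:
  i=0: ✗ (no rhs in [0,1])
  i=1: ✗ (no rhs in [1,2])
  i=2: ✗ (no rhs in [2,3])
  i=3: ✗ (no rhs in [3,4])
  i=4: ✗ (no rhs in [4,5])

none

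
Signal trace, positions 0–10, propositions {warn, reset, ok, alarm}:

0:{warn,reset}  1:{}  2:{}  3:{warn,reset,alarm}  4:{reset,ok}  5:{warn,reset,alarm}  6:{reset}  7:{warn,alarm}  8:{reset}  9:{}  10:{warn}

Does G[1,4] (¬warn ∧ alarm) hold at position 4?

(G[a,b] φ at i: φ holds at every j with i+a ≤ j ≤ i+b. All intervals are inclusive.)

Check (¬warn ∧ alarm) at every j in [5,8]:
  j=5: false
  j=6: false
  j=7: false
  j=8: false
Fails at j=5 → formula fails.

False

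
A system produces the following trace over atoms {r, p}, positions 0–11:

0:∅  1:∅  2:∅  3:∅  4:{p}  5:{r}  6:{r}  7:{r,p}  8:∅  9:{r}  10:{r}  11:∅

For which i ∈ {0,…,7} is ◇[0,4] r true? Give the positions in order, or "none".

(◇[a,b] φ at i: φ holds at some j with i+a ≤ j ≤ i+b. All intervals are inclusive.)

Evaluate at each i in [0,7]:
  i=0: ✗ (none in [0,4])
  i=1: ✓ (witness j=5)
  i=2: ✓ (witness j=5)
  i=3: ✓ (witness j=5)
  i=4: ✓ (witness j=5)
  i=5: ✓ (witness j=5)
  i=6: ✓ (witness j=6)
  i=7: ✓ (witness j=7)

1, 2, 3, 4, 5, 6, 7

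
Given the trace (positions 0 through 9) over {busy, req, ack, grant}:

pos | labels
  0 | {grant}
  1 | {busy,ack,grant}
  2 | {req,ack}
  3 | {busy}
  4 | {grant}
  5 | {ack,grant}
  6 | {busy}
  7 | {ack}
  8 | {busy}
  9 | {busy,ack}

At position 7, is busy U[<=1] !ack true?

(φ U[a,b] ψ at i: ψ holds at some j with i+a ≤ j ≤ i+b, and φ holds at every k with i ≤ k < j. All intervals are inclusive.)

Need some j in [7,8] with !ack, and busy at every k in [7,j-1].
  j=7: !ack false.
  j=8: !ack holds, but busy fails at k=7 → not this j.
No j in the window works → until fails.

False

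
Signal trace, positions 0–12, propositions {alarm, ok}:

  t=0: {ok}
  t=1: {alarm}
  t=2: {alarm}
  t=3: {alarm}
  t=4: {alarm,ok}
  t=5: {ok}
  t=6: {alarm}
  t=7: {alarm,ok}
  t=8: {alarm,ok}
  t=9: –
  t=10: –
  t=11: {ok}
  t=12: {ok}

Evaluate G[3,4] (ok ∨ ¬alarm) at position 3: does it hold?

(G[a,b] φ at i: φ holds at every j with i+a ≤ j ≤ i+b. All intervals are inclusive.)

Check (ok ∨ ¬alarm) at every j in [6,7]:
  j=6: false
  j=7: true
Fails at j=6 → formula fails.

False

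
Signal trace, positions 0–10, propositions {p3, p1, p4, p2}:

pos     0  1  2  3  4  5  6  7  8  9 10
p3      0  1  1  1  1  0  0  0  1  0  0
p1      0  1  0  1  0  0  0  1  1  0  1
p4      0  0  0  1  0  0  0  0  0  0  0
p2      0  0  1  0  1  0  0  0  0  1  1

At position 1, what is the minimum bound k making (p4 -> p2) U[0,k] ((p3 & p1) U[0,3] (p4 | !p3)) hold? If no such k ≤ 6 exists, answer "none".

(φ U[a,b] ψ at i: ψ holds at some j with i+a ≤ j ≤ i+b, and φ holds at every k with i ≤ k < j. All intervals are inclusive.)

2

Need earliest j ≥ 1 with ((p3 & p1) U[0,3] (p4 | !p3)), and (p4 -> p2) at every k in [1,j-1].
  j=1: rhs fails.
  j=2: rhs fails.
  j=3: rhs holds; lhs holds on [1,2]. k = 2.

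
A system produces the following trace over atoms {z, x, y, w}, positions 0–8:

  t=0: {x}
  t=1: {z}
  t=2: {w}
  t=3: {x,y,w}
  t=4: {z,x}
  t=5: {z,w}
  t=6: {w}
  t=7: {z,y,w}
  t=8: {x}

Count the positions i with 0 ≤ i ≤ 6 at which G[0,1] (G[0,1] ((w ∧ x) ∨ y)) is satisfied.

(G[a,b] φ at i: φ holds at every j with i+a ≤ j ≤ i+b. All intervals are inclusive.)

0

Evaluate at each i in [0,6]:
  i=0: ✗ (fails at j=0)
  i=1: ✗ (fails at j=1)
  i=2: ✗ (fails at j=2)
  i=3: ✗ (fails at j=3)
  i=4: ✗ (fails at j=4)
  i=5: ✗ (fails at j=5)
  i=6: ✗ (fails at j=6)
Positions where it holds: {} → 0.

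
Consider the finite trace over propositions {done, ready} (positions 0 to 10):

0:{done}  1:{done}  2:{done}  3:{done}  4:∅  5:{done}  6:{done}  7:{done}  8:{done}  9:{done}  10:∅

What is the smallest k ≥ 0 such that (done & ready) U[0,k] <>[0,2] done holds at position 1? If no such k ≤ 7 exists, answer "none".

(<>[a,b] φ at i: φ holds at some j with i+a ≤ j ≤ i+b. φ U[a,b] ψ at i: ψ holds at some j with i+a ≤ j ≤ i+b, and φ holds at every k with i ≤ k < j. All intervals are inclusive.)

Need earliest j ≥ 1 with <>[0,2] done, and (done & ready) at every k in [1,j-1].
  j=1: rhs holds (empty prefix). k = 0.

0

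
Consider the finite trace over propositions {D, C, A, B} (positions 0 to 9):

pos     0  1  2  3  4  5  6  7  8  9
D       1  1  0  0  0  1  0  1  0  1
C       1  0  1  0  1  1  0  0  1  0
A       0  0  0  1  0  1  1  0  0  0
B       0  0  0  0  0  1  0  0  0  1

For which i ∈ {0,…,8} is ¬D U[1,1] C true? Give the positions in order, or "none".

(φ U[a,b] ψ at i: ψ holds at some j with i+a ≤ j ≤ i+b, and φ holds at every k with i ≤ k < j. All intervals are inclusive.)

Evaluate at each i in [0,8]:
  i=0: ✗ (no rhs in [1,1])
  i=1: ✗ (lhs fails at k=1 before rhs at j=2)
  i=2: ✗ (no rhs in [3,3])
  i=3: ✓ (rhs at j=4; lhs holds on [3,3])
  i=4: ✓ (rhs at j=5; lhs holds on [4,4])
  i=5: ✗ (no rhs in [6,6])
  i=6: ✗ (no rhs in [7,7])
  i=7: ✗ (lhs fails at k=7 before rhs at j=8)
  i=8: ✗ (no rhs in [9,9])

3, 4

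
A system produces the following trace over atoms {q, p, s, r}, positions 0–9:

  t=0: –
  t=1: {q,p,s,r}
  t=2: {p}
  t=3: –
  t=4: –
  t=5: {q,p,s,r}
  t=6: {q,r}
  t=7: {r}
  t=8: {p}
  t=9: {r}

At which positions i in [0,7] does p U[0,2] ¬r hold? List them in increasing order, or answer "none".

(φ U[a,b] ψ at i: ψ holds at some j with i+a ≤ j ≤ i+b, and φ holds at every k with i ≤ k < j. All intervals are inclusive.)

Evaluate at each i in [0,7]:
  i=0: ✓ (rhs at j=0)
  i=1: ✓ (rhs at j=2; lhs holds on [1,1])
  i=2: ✓ (rhs at j=2)
  i=3: ✓ (rhs at j=3)
  i=4: ✓ (rhs at j=4)
  i=5: ✗ (no rhs in [5,7])
  i=6: ✗ (lhs fails at k=6 before rhs at j=8)
  i=7: ✗ (lhs fails at k=7 before rhs at j=8)

0, 1, 2, 3, 4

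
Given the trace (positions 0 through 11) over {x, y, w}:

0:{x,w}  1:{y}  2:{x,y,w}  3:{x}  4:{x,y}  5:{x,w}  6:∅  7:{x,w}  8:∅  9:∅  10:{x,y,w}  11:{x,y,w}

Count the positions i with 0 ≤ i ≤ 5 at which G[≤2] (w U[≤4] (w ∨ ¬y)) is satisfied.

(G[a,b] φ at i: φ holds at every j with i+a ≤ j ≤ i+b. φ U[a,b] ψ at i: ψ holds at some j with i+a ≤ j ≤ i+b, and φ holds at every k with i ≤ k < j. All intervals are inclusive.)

1

Evaluate at each i in [0,5]:
  i=0: ✗ (fails at j=1)
  i=1: ✗ (fails at j=1)
  i=2: ✗ (fails at j=4)
  i=3: ✗ (fails at j=4)
  i=4: ✗ (fails at j=4)
  i=5: ✓ (all of [5,7])
Positions where it holds: {5} → 1.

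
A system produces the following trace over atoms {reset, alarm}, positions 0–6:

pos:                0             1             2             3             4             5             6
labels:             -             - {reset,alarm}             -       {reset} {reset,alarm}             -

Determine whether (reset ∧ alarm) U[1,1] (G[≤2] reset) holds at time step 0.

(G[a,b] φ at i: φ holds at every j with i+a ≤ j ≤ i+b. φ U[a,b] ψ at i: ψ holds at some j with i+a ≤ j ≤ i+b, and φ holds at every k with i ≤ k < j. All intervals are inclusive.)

Need some j in [1,1] with G[≤2] reset, and (reset ∧ alarm) at every k in [0,j-1].
  j=1: G[≤2] reset — fails at 1.
No j in the window works → until fails.

No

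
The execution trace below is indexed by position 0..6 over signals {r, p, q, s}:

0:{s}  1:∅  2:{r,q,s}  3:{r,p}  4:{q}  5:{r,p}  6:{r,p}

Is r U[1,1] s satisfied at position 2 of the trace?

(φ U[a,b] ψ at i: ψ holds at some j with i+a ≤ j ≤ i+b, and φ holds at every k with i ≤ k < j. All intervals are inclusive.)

No

Need some j in [3,3] with s, and r at every k in [2,j-1].
  j=3: s false.
No j in the window works → until fails.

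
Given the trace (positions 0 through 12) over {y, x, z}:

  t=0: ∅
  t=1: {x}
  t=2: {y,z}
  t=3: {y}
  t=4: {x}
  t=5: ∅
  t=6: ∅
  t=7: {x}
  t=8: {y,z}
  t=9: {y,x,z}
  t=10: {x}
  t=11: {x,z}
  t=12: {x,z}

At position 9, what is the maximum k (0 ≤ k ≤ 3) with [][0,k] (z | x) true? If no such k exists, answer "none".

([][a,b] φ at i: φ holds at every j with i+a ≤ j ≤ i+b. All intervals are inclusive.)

3

(z | x) must hold from j=9 onward; find where it first fails.
  j=9: holds
  j=10: holds
  j=11: holds
  j=12: holds
Holds through j=12; largest k = 3.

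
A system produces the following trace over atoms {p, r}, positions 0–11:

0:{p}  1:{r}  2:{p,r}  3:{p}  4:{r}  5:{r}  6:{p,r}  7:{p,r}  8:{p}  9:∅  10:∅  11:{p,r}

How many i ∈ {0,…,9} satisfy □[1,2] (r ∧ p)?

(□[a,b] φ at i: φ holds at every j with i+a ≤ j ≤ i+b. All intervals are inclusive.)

1

Evaluate at each i in [0,9]:
  i=0: ✗ (fails at j=1)
  i=1: ✗ (fails at j=3)
  i=2: ✗ (fails at j=3)
  i=3: ✗ (fails at j=4)
  i=4: ✗ (fails at j=5)
  i=5: ✓ (all of [6,7])
  i=6: ✗ (fails at j=8)
  i=7: ✗ (fails at j=8)
  i=8: ✗ (fails at j=9)
  i=9: ✗ (fails at j=10)
Positions where it holds: {5} → 1.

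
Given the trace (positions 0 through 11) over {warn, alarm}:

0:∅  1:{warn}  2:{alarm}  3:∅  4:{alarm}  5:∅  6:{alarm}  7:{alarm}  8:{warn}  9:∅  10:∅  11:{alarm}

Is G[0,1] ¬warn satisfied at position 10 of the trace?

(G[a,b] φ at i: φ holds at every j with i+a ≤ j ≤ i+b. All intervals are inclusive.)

Check ¬warn at every j in [10,11]:
  j=10: true
  j=11: true
All positions satisfy it → formula holds.

Holds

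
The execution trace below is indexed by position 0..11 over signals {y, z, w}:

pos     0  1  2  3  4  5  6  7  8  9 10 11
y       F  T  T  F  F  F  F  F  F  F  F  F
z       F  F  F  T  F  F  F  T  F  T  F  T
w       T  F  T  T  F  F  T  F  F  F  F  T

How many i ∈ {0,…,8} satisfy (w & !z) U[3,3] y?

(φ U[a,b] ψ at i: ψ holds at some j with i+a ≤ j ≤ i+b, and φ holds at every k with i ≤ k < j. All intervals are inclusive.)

Evaluate at each i in [0,8]:
  i=0: ✗ (no rhs in [3,3])
  i=1: ✗ (no rhs in [4,4])
  i=2: ✗ (no rhs in [5,5])
  i=3: ✗ (no rhs in [6,6])
  i=4: ✗ (no rhs in [7,7])
  i=5: ✗ (no rhs in [8,8])
  i=6: ✗ (no rhs in [9,9])
  i=7: ✗ (no rhs in [10,10])
  i=8: ✗ (no rhs in [11,11])
Positions where it holds: {} → 0.

0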